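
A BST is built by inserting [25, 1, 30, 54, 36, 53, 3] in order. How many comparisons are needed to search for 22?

Search path for 22: 25 -> 1 -> 3
Found: False
Comparisons: 3


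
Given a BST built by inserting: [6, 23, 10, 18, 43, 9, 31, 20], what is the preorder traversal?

Tree insertion order: [6, 23, 10, 18, 43, 9, 31, 20]
Tree (level-order array): [6, None, 23, 10, 43, 9, 18, 31, None, None, None, None, 20]
Preorder traversal: [6, 23, 10, 9, 18, 20, 43, 31]


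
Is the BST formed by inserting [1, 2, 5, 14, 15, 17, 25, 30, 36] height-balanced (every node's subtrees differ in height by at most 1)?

Tree (level-order array): [1, None, 2, None, 5, None, 14, None, 15, None, 17, None, 25, None, 30, None, 36]
Definition: a tree is height-balanced if, at every node, |h(left) - h(right)| <= 1 (empty subtree has height -1).
Bottom-up per-node check:
  node 36: h_left=-1, h_right=-1, diff=0 [OK], height=0
  node 30: h_left=-1, h_right=0, diff=1 [OK], height=1
  node 25: h_left=-1, h_right=1, diff=2 [FAIL (|-1-1|=2 > 1)], height=2
  node 17: h_left=-1, h_right=2, diff=3 [FAIL (|-1-2|=3 > 1)], height=3
  node 15: h_left=-1, h_right=3, diff=4 [FAIL (|-1-3|=4 > 1)], height=4
  node 14: h_left=-1, h_right=4, diff=5 [FAIL (|-1-4|=5 > 1)], height=5
  node 5: h_left=-1, h_right=5, diff=6 [FAIL (|-1-5|=6 > 1)], height=6
  node 2: h_left=-1, h_right=6, diff=7 [FAIL (|-1-6|=7 > 1)], height=7
  node 1: h_left=-1, h_right=7, diff=8 [FAIL (|-1-7|=8 > 1)], height=8
Node 25 violates the condition: |-1 - 1| = 2 > 1.
Result: Not balanced


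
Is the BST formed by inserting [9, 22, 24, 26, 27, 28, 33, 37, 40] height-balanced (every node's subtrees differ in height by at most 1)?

Tree (level-order array): [9, None, 22, None, 24, None, 26, None, 27, None, 28, None, 33, None, 37, None, 40]
Definition: a tree is height-balanced if, at every node, |h(left) - h(right)| <= 1 (empty subtree has height -1).
Bottom-up per-node check:
  node 40: h_left=-1, h_right=-1, diff=0 [OK], height=0
  node 37: h_left=-1, h_right=0, diff=1 [OK], height=1
  node 33: h_left=-1, h_right=1, diff=2 [FAIL (|-1-1|=2 > 1)], height=2
  node 28: h_left=-1, h_right=2, diff=3 [FAIL (|-1-2|=3 > 1)], height=3
  node 27: h_left=-1, h_right=3, diff=4 [FAIL (|-1-3|=4 > 1)], height=4
  node 26: h_left=-1, h_right=4, diff=5 [FAIL (|-1-4|=5 > 1)], height=5
  node 24: h_left=-1, h_right=5, diff=6 [FAIL (|-1-5|=6 > 1)], height=6
  node 22: h_left=-1, h_right=6, diff=7 [FAIL (|-1-6|=7 > 1)], height=7
  node 9: h_left=-1, h_right=7, diff=8 [FAIL (|-1-7|=8 > 1)], height=8
Node 33 violates the condition: |-1 - 1| = 2 > 1.
Result: Not balanced


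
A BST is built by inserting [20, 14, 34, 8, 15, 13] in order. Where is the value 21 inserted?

Starting tree (level order): [20, 14, 34, 8, 15, None, None, None, 13]
Insertion path: 20 -> 34
Result: insert 21 as left child of 34
Final tree (level order): [20, 14, 34, 8, 15, 21, None, None, 13]


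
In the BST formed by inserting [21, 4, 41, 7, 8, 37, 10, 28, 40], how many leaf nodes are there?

Tree built from: [21, 4, 41, 7, 8, 37, 10, 28, 40]
Tree (level-order array): [21, 4, 41, None, 7, 37, None, None, 8, 28, 40, None, 10]
Rule: A leaf has 0 children.
Per-node child counts:
  node 21: 2 child(ren)
  node 4: 1 child(ren)
  node 7: 1 child(ren)
  node 8: 1 child(ren)
  node 10: 0 child(ren)
  node 41: 1 child(ren)
  node 37: 2 child(ren)
  node 28: 0 child(ren)
  node 40: 0 child(ren)
Matching nodes: [10, 28, 40]
Count of leaf nodes: 3


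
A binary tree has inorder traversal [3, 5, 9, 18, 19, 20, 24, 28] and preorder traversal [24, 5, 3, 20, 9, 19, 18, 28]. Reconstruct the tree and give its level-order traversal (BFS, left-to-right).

Inorder:  [3, 5, 9, 18, 19, 20, 24, 28]
Preorder: [24, 5, 3, 20, 9, 19, 18, 28]
Algorithm: preorder visits root first, so consume preorder in order;
for each root, split the current inorder slice at that value into
left-subtree inorder and right-subtree inorder, then recurse.
Recursive splits:
  root=24; inorder splits into left=[3, 5, 9, 18, 19, 20], right=[28]
  root=5; inorder splits into left=[3], right=[9, 18, 19, 20]
  root=3; inorder splits into left=[], right=[]
  root=20; inorder splits into left=[9, 18, 19], right=[]
  root=9; inorder splits into left=[], right=[18, 19]
  root=19; inorder splits into left=[18], right=[]
  root=18; inorder splits into left=[], right=[]
  root=28; inorder splits into left=[], right=[]
Reconstructed level-order: [24, 5, 28, 3, 20, 9, 19, 18]


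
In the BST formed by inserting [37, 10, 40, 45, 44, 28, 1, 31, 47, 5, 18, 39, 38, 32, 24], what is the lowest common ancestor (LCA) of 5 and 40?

Tree insertion order: [37, 10, 40, 45, 44, 28, 1, 31, 47, 5, 18, 39, 38, 32, 24]
Tree (level-order array): [37, 10, 40, 1, 28, 39, 45, None, 5, 18, 31, 38, None, 44, 47, None, None, None, 24, None, 32]
In a BST, the LCA of p=5, q=40 is the first node v on the
root-to-leaf path with p <= v <= q (go left if both < v, right if both > v).
Walk from root:
  at 37: 5 <= 37 <= 40, this is the LCA
LCA = 37


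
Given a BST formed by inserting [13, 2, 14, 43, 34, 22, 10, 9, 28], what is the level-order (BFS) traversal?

Tree insertion order: [13, 2, 14, 43, 34, 22, 10, 9, 28]
Tree (level-order array): [13, 2, 14, None, 10, None, 43, 9, None, 34, None, None, None, 22, None, None, 28]
BFS from the root, enqueuing left then right child of each popped node:
  queue [13] -> pop 13, enqueue [2, 14], visited so far: [13]
  queue [2, 14] -> pop 2, enqueue [10], visited so far: [13, 2]
  queue [14, 10] -> pop 14, enqueue [43], visited so far: [13, 2, 14]
  queue [10, 43] -> pop 10, enqueue [9], visited so far: [13, 2, 14, 10]
  queue [43, 9] -> pop 43, enqueue [34], visited so far: [13, 2, 14, 10, 43]
  queue [9, 34] -> pop 9, enqueue [none], visited so far: [13, 2, 14, 10, 43, 9]
  queue [34] -> pop 34, enqueue [22], visited so far: [13, 2, 14, 10, 43, 9, 34]
  queue [22] -> pop 22, enqueue [28], visited so far: [13, 2, 14, 10, 43, 9, 34, 22]
  queue [28] -> pop 28, enqueue [none], visited so far: [13, 2, 14, 10, 43, 9, 34, 22, 28]
Result: [13, 2, 14, 10, 43, 9, 34, 22, 28]


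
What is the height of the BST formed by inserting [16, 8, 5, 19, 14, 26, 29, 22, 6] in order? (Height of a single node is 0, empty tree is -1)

Insertion order: [16, 8, 5, 19, 14, 26, 29, 22, 6]
Tree (level-order array): [16, 8, 19, 5, 14, None, 26, None, 6, None, None, 22, 29]
Compute height bottom-up (empty subtree = -1):
  height(6) = 1 + max(-1, -1) = 0
  height(5) = 1 + max(-1, 0) = 1
  height(14) = 1 + max(-1, -1) = 0
  height(8) = 1 + max(1, 0) = 2
  height(22) = 1 + max(-1, -1) = 0
  height(29) = 1 + max(-1, -1) = 0
  height(26) = 1 + max(0, 0) = 1
  height(19) = 1 + max(-1, 1) = 2
  height(16) = 1 + max(2, 2) = 3
Height = 3


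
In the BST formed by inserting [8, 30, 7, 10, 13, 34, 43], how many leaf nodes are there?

Tree built from: [8, 30, 7, 10, 13, 34, 43]
Tree (level-order array): [8, 7, 30, None, None, 10, 34, None, 13, None, 43]
Rule: A leaf has 0 children.
Per-node child counts:
  node 8: 2 child(ren)
  node 7: 0 child(ren)
  node 30: 2 child(ren)
  node 10: 1 child(ren)
  node 13: 0 child(ren)
  node 34: 1 child(ren)
  node 43: 0 child(ren)
Matching nodes: [7, 13, 43]
Count of leaf nodes: 3


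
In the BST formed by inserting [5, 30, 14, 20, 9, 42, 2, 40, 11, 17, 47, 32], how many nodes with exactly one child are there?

Tree built from: [5, 30, 14, 20, 9, 42, 2, 40, 11, 17, 47, 32]
Tree (level-order array): [5, 2, 30, None, None, 14, 42, 9, 20, 40, 47, None, 11, 17, None, 32]
Rule: These are nodes with exactly 1 non-null child.
Per-node child counts:
  node 5: 2 child(ren)
  node 2: 0 child(ren)
  node 30: 2 child(ren)
  node 14: 2 child(ren)
  node 9: 1 child(ren)
  node 11: 0 child(ren)
  node 20: 1 child(ren)
  node 17: 0 child(ren)
  node 42: 2 child(ren)
  node 40: 1 child(ren)
  node 32: 0 child(ren)
  node 47: 0 child(ren)
Matching nodes: [9, 20, 40]
Count of nodes with exactly one child: 3


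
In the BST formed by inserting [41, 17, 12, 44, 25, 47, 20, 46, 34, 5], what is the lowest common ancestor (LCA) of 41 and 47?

Tree insertion order: [41, 17, 12, 44, 25, 47, 20, 46, 34, 5]
Tree (level-order array): [41, 17, 44, 12, 25, None, 47, 5, None, 20, 34, 46]
In a BST, the LCA of p=41, q=47 is the first node v on the
root-to-leaf path with p <= v <= q (go left if both < v, right if both > v).
Walk from root:
  at 41: 41 <= 41 <= 47, this is the LCA
LCA = 41


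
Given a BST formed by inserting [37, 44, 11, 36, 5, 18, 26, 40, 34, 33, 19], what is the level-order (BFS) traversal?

Tree insertion order: [37, 44, 11, 36, 5, 18, 26, 40, 34, 33, 19]
Tree (level-order array): [37, 11, 44, 5, 36, 40, None, None, None, 18, None, None, None, None, 26, 19, 34, None, None, 33]
BFS from the root, enqueuing left then right child of each popped node:
  queue [37] -> pop 37, enqueue [11, 44], visited so far: [37]
  queue [11, 44] -> pop 11, enqueue [5, 36], visited so far: [37, 11]
  queue [44, 5, 36] -> pop 44, enqueue [40], visited so far: [37, 11, 44]
  queue [5, 36, 40] -> pop 5, enqueue [none], visited so far: [37, 11, 44, 5]
  queue [36, 40] -> pop 36, enqueue [18], visited so far: [37, 11, 44, 5, 36]
  queue [40, 18] -> pop 40, enqueue [none], visited so far: [37, 11, 44, 5, 36, 40]
  queue [18] -> pop 18, enqueue [26], visited so far: [37, 11, 44, 5, 36, 40, 18]
  queue [26] -> pop 26, enqueue [19, 34], visited so far: [37, 11, 44, 5, 36, 40, 18, 26]
  queue [19, 34] -> pop 19, enqueue [none], visited so far: [37, 11, 44, 5, 36, 40, 18, 26, 19]
  queue [34] -> pop 34, enqueue [33], visited so far: [37, 11, 44, 5, 36, 40, 18, 26, 19, 34]
  queue [33] -> pop 33, enqueue [none], visited so far: [37, 11, 44, 5, 36, 40, 18, 26, 19, 34, 33]
Result: [37, 11, 44, 5, 36, 40, 18, 26, 19, 34, 33]


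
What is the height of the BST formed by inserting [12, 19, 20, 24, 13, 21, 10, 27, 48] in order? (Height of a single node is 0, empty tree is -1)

Insertion order: [12, 19, 20, 24, 13, 21, 10, 27, 48]
Tree (level-order array): [12, 10, 19, None, None, 13, 20, None, None, None, 24, 21, 27, None, None, None, 48]
Compute height bottom-up (empty subtree = -1):
  height(10) = 1 + max(-1, -1) = 0
  height(13) = 1 + max(-1, -1) = 0
  height(21) = 1 + max(-1, -1) = 0
  height(48) = 1 + max(-1, -1) = 0
  height(27) = 1 + max(-1, 0) = 1
  height(24) = 1 + max(0, 1) = 2
  height(20) = 1 + max(-1, 2) = 3
  height(19) = 1 + max(0, 3) = 4
  height(12) = 1 + max(0, 4) = 5
Height = 5


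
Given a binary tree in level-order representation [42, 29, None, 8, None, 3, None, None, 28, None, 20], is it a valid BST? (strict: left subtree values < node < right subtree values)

Level-order array: [42, 29, None, 8, None, 3, None, None, 28, None, 20]
Validate using subtree bounds (lo, hi): at each node, require lo < value < hi,
then recurse left with hi=value and right with lo=value.
Preorder trace (stopping at first violation):
  at node 42 with bounds (-inf, +inf): OK
  at node 29 with bounds (-inf, 42): OK
  at node 8 with bounds (-inf, 29): OK
  at node 3 with bounds (-inf, 8): OK
  at node 28 with bounds (3, 8): VIOLATION
Node 28 violates its bound: not (3 < 28 < 8).
Result: Not a valid BST


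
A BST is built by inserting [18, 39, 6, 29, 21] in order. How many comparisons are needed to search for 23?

Search path for 23: 18 -> 39 -> 29 -> 21
Found: False
Comparisons: 4


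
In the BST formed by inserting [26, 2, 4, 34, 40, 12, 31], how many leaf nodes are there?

Tree built from: [26, 2, 4, 34, 40, 12, 31]
Tree (level-order array): [26, 2, 34, None, 4, 31, 40, None, 12]
Rule: A leaf has 0 children.
Per-node child counts:
  node 26: 2 child(ren)
  node 2: 1 child(ren)
  node 4: 1 child(ren)
  node 12: 0 child(ren)
  node 34: 2 child(ren)
  node 31: 0 child(ren)
  node 40: 0 child(ren)
Matching nodes: [12, 31, 40]
Count of leaf nodes: 3


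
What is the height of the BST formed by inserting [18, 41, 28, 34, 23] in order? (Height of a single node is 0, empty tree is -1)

Insertion order: [18, 41, 28, 34, 23]
Tree (level-order array): [18, None, 41, 28, None, 23, 34]
Compute height bottom-up (empty subtree = -1):
  height(23) = 1 + max(-1, -1) = 0
  height(34) = 1 + max(-1, -1) = 0
  height(28) = 1 + max(0, 0) = 1
  height(41) = 1 + max(1, -1) = 2
  height(18) = 1 + max(-1, 2) = 3
Height = 3


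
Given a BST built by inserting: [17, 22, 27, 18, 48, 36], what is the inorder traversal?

Tree insertion order: [17, 22, 27, 18, 48, 36]
Tree (level-order array): [17, None, 22, 18, 27, None, None, None, 48, 36]
Inorder traversal: [17, 18, 22, 27, 36, 48]


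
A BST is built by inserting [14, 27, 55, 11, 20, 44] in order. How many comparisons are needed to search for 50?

Search path for 50: 14 -> 27 -> 55 -> 44
Found: False
Comparisons: 4


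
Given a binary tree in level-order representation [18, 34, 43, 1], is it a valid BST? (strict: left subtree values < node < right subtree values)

Level-order array: [18, 34, 43, 1]
Validate using subtree bounds (lo, hi): at each node, require lo < value < hi,
then recurse left with hi=value and right with lo=value.
Preorder trace (stopping at first violation):
  at node 18 with bounds (-inf, +inf): OK
  at node 34 with bounds (-inf, 18): VIOLATION
Node 34 violates its bound: not (-inf < 34 < 18).
Result: Not a valid BST


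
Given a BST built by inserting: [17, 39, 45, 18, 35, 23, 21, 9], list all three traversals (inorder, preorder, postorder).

Tree insertion order: [17, 39, 45, 18, 35, 23, 21, 9]
Tree (level-order array): [17, 9, 39, None, None, 18, 45, None, 35, None, None, 23, None, 21]
Inorder (L, root, R): [9, 17, 18, 21, 23, 35, 39, 45]
Preorder (root, L, R): [17, 9, 39, 18, 35, 23, 21, 45]
Postorder (L, R, root): [9, 21, 23, 35, 18, 45, 39, 17]


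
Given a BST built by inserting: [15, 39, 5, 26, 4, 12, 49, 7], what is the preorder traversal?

Tree insertion order: [15, 39, 5, 26, 4, 12, 49, 7]
Tree (level-order array): [15, 5, 39, 4, 12, 26, 49, None, None, 7]
Preorder traversal: [15, 5, 4, 12, 7, 39, 26, 49]


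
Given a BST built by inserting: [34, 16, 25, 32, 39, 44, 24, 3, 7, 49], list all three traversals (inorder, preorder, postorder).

Tree insertion order: [34, 16, 25, 32, 39, 44, 24, 3, 7, 49]
Tree (level-order array): [34, 16, 39, 3, 25, None, 44, None, 7, 24, 32, None, 49]
Inorder (L, root, R): [3, 7, 16, 24, 25, 32, 34, 39, 44, 49]
Preorder (root, L, R): [34, 16, 3, 7, 25, 24, 32, 39, 44, 49]
Postorder (L, R, root): [7, 3, 24, 32, 25, 16, 49, 44, 39, 34]


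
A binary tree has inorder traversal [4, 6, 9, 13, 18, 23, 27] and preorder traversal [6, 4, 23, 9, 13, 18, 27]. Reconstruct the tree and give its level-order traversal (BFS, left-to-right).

Inorder:  [4, 6, 9, 13, 18, 23, 27]
Preorder: [6, 4, 23, 9, 13, 18, 27]
Algorithm: preorder visits root first, so consume preorder in order;
for each root, split the current inorder slice at that value into
left-subtree inorder and right-subtree inorder, then recurse.
Recursive splits:
  root=6; inorder splits into left=[4], right=[9, 13, 18, 23, 27]
  root=4; inorder splits into left=[], right=[]
  root=23; inorder splits into left=[9, 13, 18], right=[27]
  root=9; inorder splits into left=[], right=[13, 18]
  root=13; inorder splits into left=[], right=[18]
  root=18; inorder splits into left=[], right=[]
  root=27; inorder splits into left=[], right=[]
Reconstructed level-order: [6, 4, 23, 9, 27, 13, 18]


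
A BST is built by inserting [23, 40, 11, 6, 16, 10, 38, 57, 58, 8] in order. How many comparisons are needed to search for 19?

Search path for 19: 23 -> 11 -> 16
Found: False
Comparisons: 3


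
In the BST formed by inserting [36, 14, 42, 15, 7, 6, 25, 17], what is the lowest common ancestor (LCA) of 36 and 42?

Tree insertion order: [36, 14, 42, 15, 7, 6, 25, 17]
Tree (level-order array): [36, 14, 42, 7, 15, None, None, 6, None, None, 25, None, None, 17]
In a BST, the LCA of p=36, q=42 is the first node v on the
root-to-leaf path with p <= v <= q (go left if both < v, right if both > v).
Walk from root:
  at 36: 36 <= 36 <= 42, this is the LCA
LCA = 36


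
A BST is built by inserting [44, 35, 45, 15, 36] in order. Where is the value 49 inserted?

Starting tree (level order): [44, 35, 45, 15, 36]
Insertion path: 44 -> 45
Result: insert 49 as right child of 45
Final tree (level order): [44, 35, 45, 15, 36, None, 49]


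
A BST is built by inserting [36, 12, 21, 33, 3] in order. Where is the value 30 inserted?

Starting tree (level order): [36, 12, None, 3, 21, None, None, None, 33]
Insertion path: 36 -> 12 -> 21 -> 33
Result: insert 30 as left child of 33
Final tree (level order): [36, 12, None, 3, 21, None, None, None, 33, 30]


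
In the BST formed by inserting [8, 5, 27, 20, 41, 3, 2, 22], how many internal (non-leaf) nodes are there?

Tree built from: [8, 5, 27, 20, 41, 3, 2, 22]
Tree (level-order array): [8, 5, 27, 3, None, 20, 41, 2, None, None, 22]
Rule: An internal node has at least one child.
Per-node child counts:
  node 8: 2 child(ren)
  node 5: 1 child(ren)
  node 3: 1 child(ren)
  node 2: 0 child(ren)
  node 27: 2 child(ren)
  node 20: 1 child(ren)
  node 22: 0 child(ren)
  node 41: 0 child(ren)
Matching nodes: [8, 5, 3, 27, 20]
Count of internal (non-leaf) nodes: 5


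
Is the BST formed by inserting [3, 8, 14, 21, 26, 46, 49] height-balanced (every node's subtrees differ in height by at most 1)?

Tree (level-order array): [3, None, 8, None, 14, None, 21, None, 26, None, 46, None, 49]
Definition: a tree is height-balanced if, at every node, |h(left) - h(right)| <= 1 (empty subtree has height -1).
Bottom-up per-node check:
  node 49: h_left=-1, h_right=-1, diff=0 [OK], height=0
  node 46: h_left=-1, h_right=0, diff=1 [OK], height=1
  node 26: h_left=-1, h_right=1, diff=2 [FAIL (|-1-1|=2 > 1)], height=2
  node 21: h_left=-1, h_right=2, diff=3 [FAIL (|-1-2|=3 > 1)], height=3
  node 14: h_left=-1, h_right=3, diff=4 [FAIL (|-1-3|=4 > 1)], height=4
  node 8: h_left=-1, h_right=4, diff=5 [FAIL (|-1-4|=5 > 1)], height=5
  node 3: h_left=-1, h_right=5, diff=6 [FAIL (|-1-5|=6 > 1)], height=6
Node 26 violates the condition: |-1 - 1| = 2 > 1.
Result: Not balanced


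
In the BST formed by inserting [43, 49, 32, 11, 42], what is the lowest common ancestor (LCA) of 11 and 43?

Tree insertion order: [43, 49, 32, 11, 42]
Tree (level-order array): [43, 32, 49, 11, 42]
In a BST, the LCA of p=11, q=43 is the first node v on the
root-to-leaf path with p <= v <= q (go left if both < v, right if both > v).
Walk from root:
  at 43: 11 <= 43 <= 43, this is the LCA
LCA = 43


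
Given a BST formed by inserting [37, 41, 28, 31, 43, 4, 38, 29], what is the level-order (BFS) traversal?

Tree insertion order: [37, 41, 28, 31, 43, 4, 38, 29]
Tree (level-order array): [37, 28, 41, 4, 31, 38, 43, None, None, 29]
BFS from the root, enqueuing left then right child of each popped node:
  queue [37] -> pop 37, enqueue [28, 41], visited so far: [37]
  queue [28, 41] -> pop 28, enqueue [4, 31], visited so far: [37, 28]
  queue [41, 4, 31] -> pop 41, enqueue [38, 43], visited so far: [37, 28, 41]
  queue [4, 31, 38, 43] -> pop 4, enqueue [none], visited so far: [37, 28, 41, 4]
  queue [31, 38, 43] -> pop 31, enqueue [29], visited so far: [37, 28, 41, 4, 31]
  queue [38, 43, 29] -> pop 38, enqueue [none], visited so far: [37, 28, 41, 4, 31, 38]
  queue [43, 29] -> pop 43, enqueue [none], visited so far: [37, 28, 41, 4, 31, 38, 43]
  queue [29] -> pop 29, enqueue [none], visited so far: [37, 28, 41, 4, 31, 38, 43, 29]
Result: [37, 28, 41, 4, 31, 38, 43, 29]


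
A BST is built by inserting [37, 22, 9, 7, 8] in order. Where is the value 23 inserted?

Starting tree (level order): [37, 22, None, 9, None, 7, None, None, 8]
Insertion path: 37 -> 22
Result: insert 23 as right child of 22
Final tree (level order): [37, 22, None, 9, 23, 7, None, None, None, None, 8]


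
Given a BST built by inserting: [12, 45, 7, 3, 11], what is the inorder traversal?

Tree insertion order: [12, 45, 7, 3, 11]
Tree (level-order array): [12, 7, 45, 3, 11]
Inorder traversal: [3, 7, 11, 12, 45]


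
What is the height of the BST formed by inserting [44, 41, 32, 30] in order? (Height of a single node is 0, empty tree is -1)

Insertion order: [44, 41, 32, 30]
Tree (level-order array): [44, 41, None, 32, None, 30]
Compute height bottom-up (empty subtree = -1):
  height(30) = 1 + max(-1, -1) = 0
  height(32) = 1 + max(0, -1) = 1
  height(41) = 1 + max(1, -1) = 2
  height(44) = 1 + max(2, -1) = 3
Height = 3


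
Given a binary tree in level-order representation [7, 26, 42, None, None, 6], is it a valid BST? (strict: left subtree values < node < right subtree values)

Level-order array: [7, 26, 42, None, None, 6]
Validate using subtree bounds (lo, hi): at each node, require lo < value < hi,
then recurse left with hi=value and right with lo=value.
Preorder trace (stopping at first violation):
  at node 7 with bounds (-inf, +inf): OK
  at node 26 with bounds (-inf, 7): VIOLATION
Node 26 violates its bound: not (-inf < 26 < 7).
Result: Not a valid BST


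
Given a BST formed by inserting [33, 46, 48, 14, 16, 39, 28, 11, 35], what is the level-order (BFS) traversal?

Tree insertion order: [33, 46, 48, 14, 16, 39, 28, 11, 35]
Tree (level-order array): [33, 14, 46, 11, 16, 39, 48, None, None, None, 28, 35]
BFS from the root, enqueuing left then right child of each popped node:
  queue [33] -> pop 33, enqueue [14, 46], visited so far: [33]
  queue [14, 46] -> pop 14, enqueue [11, 16], visited so far: [33, 14]
  queue [46, 11, 16] -> pop 46, enqueue [39, 48], visited so far: [33, 14, 46]
  queue [11, 16, 39, 48] -> pop 11, enqueue [none], visited so far: [33, 14, 46, 11]
  queue [16, 39, 48] -> pop 16, enqueue [28], visited so far: [33, 14, 46, 11, 16]
  queue [39, 48, 28] -> pop 39, enqueue [35], visited so far: [33, 14, 46, 11, 16, 39]
  queue [48, 28, 35] -> pop 48, enqueue [none], visited so far: [33, 14, 46, 11, 16, 39, 48]
  queue [28, 35] -> pop 28, enqueue [none], visited so far: [33, 14, 46, 11, 16, 39, 48, 28]
  queue [35] -> pop 35, enqueue [none], visited so far: [33, 14, 46, 11, 16, 39, 48, 28, 35]
Result: [33, 14, 46, 11, 16, 39, 48, 28, 35]


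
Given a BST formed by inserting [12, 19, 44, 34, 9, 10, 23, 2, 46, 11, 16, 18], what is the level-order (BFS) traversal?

Tree insertion order: [12, 19, 44, 34, 9, 10, 23, 2, 46, 11, 16, 18]
Tree (level-order array): [12, 9, 19, 2, 10, 16, 44, None, None, None, 11, None, 18, 34, 46, None, None, None, None, 23]
BFS from the root, enqueuing left then right child of each popped node:
  queue [12] -> pop 12, enqueue [9, 19], visited so far: [12]
  queue [9, 19] -> pop 9, enqueue [2, 10], visited so far: [12, 9]
  queue [19, 2, 10] -> pop 19, enqueue [16, 44], visited so far: [12, 9, 19]
  queue [2, 10, 16, 44] -> pop 2, enqueue [none], visited so far: [12, 9, 19, 2]
  queue [10, 16, 44] -> pop 10, enqueue [11], visited so far: [12, 9, 19, 2, 10]
  queue [16, 44, 11] -> pop 16, enqueue [18], visited so far: [12, 9, 19, 2, 10, 16]
  queue [44, 11, 18] -> pop 44, enqueue [34, 46], visited so far: [12, 9, 19, 2, 10, 16, 44]
  queue [11, 18, 34, 46] -> pop 11, enqueue [none], visited so far: [12, 9, 19, 2, 10, 16, 44, 11]
  queue [18, 34, 46] -> pop 18, enqueue [none], visited so far: [12, 9, 19, 2, 10, 16, 44, 11, 18]
  queue [34, 46] -> pop 34, enqueue [23], visited so far: [12, 9, 19, 2, 10, 16, 44, 11, 18, 34]
  queue [46, 23] -> pop 46, enqueue [none], visited so far: [12, 9, 19, 2, 10, 16, 44, 11, 18, 34, 46]
  queue [23] -> pop 23, enqueue [none], visited so far: [12, 9, 19, 2, 10, 16, 44, 11, 18, 34, 46, 23]
Result: [12, 9, 19, 2, 10, 16, 44, 11, 18, 34, 46, 23]


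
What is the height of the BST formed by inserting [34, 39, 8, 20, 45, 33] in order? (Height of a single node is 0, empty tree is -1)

Insertion order: [34, 39, 8, 20, 45, 33]
Tree (level-order array): [34, 8, 39, None, 20, None, 45, None, 33]
Compute height bottom-up (empty subtree = -1):
  height(33) = 1 + max(-1, -1) = 0
  height(20) = 1 + max(-1, 0) = 1
  height(8) = 1 + max(-1, 1) = 2
  height(45) = 1 + max(-1, -1) = 0
  height(39) = 1 + max(-1, 0) = 1
  height(34) = 1 + max(2, 1) = 3
Height = 3


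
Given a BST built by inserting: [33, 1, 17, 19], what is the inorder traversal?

Tree insertion order: [33, 1, 17, 19]
Tree (level-order array): [33, 1, None, None, 17, None, 19]
Inorder traversal: [1, 17, 19, 33]


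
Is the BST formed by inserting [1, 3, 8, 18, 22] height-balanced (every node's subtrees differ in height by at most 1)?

Tree (level-order array): [1, None, 3, None, 8, None, 18, None, 22]
Definition: a tree is height-balanced if, at every node, |h(left) - h(right)| <= 1 (empty subtree has height -1).
Bottom-up per-node check:
  node 22: h_left=-1, h_right=-1, diff=0 [OK], height=0
  node 18: h_left=-1, h_right=0, diff=1 [OK], height=1
  node 8: h_left=-1, h_right=1, diff=2 [FAIL (|-1-1|=2 > 1)], height=2
  node 3: h_left=-1, h_right=2, diff=3 [FAIL (|-1-2|=3 > 1)], height=3
  node 1: h_left=-1, h_right=3, diff=4 [FAIL (|-1-3|=4 > 1)], height=4
Node 8 violates the condition: |-1 - 1| = 2 > 1.
Result: Not balanced


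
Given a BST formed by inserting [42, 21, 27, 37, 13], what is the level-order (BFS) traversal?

Tree insertion order: [42, 21, 27, 37, 13]
Tree (level-order array): [42, 21, None, 13, 27, None, None, None, 37]
BFS from the root, enqueuing left then right child of each popped node:
  queue [42] -> pop 42, enqueue [21], visited so far: [42]
  queue [21] -> pop 21, enqueue [13, 27], visited so far: [42, 21]
  queue [13, 27] -> pop 13, enqueue [none], visited so far: [42, 21, 13]
  queue [27] -> pop 27, enqueue [37], visited so far: [42, 21, 13, 27]
  queue [37] -> pop 37, enqueue [none], visited so far: [42, 21, 13, 27, 37]
Result: [42, 21, 13, 27, 37]


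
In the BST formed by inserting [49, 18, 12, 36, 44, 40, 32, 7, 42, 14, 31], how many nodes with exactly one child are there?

Tree built from: [49, 18, 12, 36, 44, 40, 32, 7, 42, 14, 31]
Tree (level-order array): [49, 18, None, 12, 36, 7, 14, 32, 44, None, None, None, None, 31, None, 40, None, None, None, None, 42]
Rule: These are nodes with exactly 1 non-null child.
Per-node child counts:
  node 49: 1 child(ren)
  node 18: 2 child(ren)
  node 12: 2 child(ren)
  node 7: 0 child(ren)
  node 14: 0 child(ren)
  node 36: 2 child(ren)
  node 32: 1 child(ren)
  node 31: 0 child(ren)
  node 44: 1 child(ren)
  node 40: 1 child(ren)
  node 42: 0 child(ren)
Matching nodes: [49, 32, 44, 40]
Count of nodes with exactly one child: 4


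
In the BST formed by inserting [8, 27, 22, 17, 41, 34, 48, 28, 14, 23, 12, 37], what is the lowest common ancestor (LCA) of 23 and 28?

Tree insertion order: [8, 27, 22, 17, 41, 34, 48, 28, 14, 23, 12, 37]
Tree (level-order array): [8, None, 27, 22, 41, 17, 23, 34, 48, 14, None, None, None, 28, 37, None, None, 12]
In a BST, the LCA of p=23, q=28 is the first node v on the
root-to-leaf path with p <= v <= q (go left if both < v, right if both > v).
Walk from root:
  at 8: both 23 and 28 > 8, go right
  at 27: 23 <= 27 <= 28, this is the LCA
LCA = 27


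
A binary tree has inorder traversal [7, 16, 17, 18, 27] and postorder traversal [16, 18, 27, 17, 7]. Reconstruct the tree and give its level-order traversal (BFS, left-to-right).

Inorder:   [7, 16, 17, 18, 27]
Postorder: [16, 18, 27, 17, 7]
Algorithm: postorder visits root last, so walk postorder right-to-left;
each value is the root of the current inorder slice — split it at that
value, recurse on the right subtree first, then the left.
Recursive splits:
  root=7; inorder splits into left=[], right=[16, 17, 18, 27]
  root=17; inorder splits into left=[16], right=[18, 27]
  root=27; inorder splits into left=[18], right=[]
  root=18; inorder splits into left=[], right=[]
  root=16; inorder splits into left=[], right=[]
Reconstructed level-order: [7, 17, 16, 27, 18]


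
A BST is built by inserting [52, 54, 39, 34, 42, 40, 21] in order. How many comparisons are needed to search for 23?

Search path for 23: 52 -> 39 -> 34 -> 21
Found: False
Comparisons: 4


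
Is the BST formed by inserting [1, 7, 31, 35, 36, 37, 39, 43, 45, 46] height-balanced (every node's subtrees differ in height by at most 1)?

Tree (level-order array): [1, None, 7, None, 31, None, 35, None, 36, None, 37, None, 39, None, 43, None, 45, None, 46]
Definition: a tree is height-balanced if, at every node, |h(left) - h(right)| <= 1 (empty subtree has height -1).
Bottom-up per-node check:
  node 46: h_left=-1, h_right=-1, diff=0 [OK], height=0
  node 45: h_left=-1, h_right=0, diff=1 [OK], height=1
  node 43: h_left=-1, h_right=1, diff=2 [FAIL (|-1-1|=2 > 1)], height=2
  node 39: h_left=-1, h_right=2, diff=3 [FAIL (|-1-2|=3 > 1)], height=3
  node 37: h_left=-1, h_right=3, diff=4 [FAIL (|-1-3|=4 > 1)], height=4
  node 36: h_left=-1, h_right=4, diff=5 [FAIL (|-1-4|=5 > 1)], height=5
  node 35: h_left=-1, h_right=5, diff=6 [FAIL (|-1-5|=6 > 1)], height=6
  node 31: h_left=-1, h_right=6, diff=7 [FAIL (|-1-6|=7 > 1)], height=7
  node 7: h_left=-1, h_right=7, diff=8 [FAIL (|-1-7|=8 > 1)], height=8
  node 1: h_left=-1, h_right=8, diff=9 [FAIL (|-1-8|=9 > 1)], height=9
Node 43 violates the condition: |-1 - 1| = 2 > 1.
Result: Not balanced


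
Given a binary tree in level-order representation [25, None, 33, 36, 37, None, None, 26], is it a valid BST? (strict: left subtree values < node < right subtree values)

Level-order array: [25, None, 33, 36, 37, None, None, 26]
Validate using subtree bounds (lo, hi): at each node, require lo < value < hi,
then recurse left with hi=value and right with lo=value.
Preorder trace (stopping at first violation):
  at node 25 with bounds (-inf, +inf): OK
  at node 33 with bounds (25, +inf): OK
  at node 36 with bounds (25, 33): VIOLATION
Node 36 violates its bound: not (25 < 36 < 33).
Result: Not a valid BST


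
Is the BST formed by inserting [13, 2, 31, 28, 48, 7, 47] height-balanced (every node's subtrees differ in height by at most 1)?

Tree (level-order array): [13, 2, 31, None, 7, 28, 48, None, None, None, None, 47]
Definition: a tree is height-balanced if, at every node, |h(left) - h(right)| <= 1 (empty subtree has height -1).
Bottom-up per-node check:
  node 7: h_left=-1, h_right=-1, diff=0 [OK], height=0
  node 2: h_left=-1, h_right=0, diff=1 [OK], height=1
  node 28: h_left=-1, h_right=-1, diff=0 [OK], height=0
  node 47: h_left=-1, h_right=-1, diff=0 [OK], height=0
  node 48: h_left=0, h_right=-1, diff=1 [OK], height=1
  node 31: h_left=0, h_right=1, diff=1 [OK], height=2
  node 13: h_left=1, h_right=2, diff=1 [OK], height=3
All nodes satisfy the balance condition.
Result: Balanced


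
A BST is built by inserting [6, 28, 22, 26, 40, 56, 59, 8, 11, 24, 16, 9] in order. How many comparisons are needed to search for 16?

Search path for 16: 6 -> 28 -> 22 -> 8 -> 11 -> 16
Found: True
Comparisons: 6


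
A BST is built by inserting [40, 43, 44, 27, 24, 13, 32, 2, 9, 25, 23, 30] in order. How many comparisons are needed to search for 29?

Search path for 29: 40 -> 27 -> 32 -> 30
Found: False
Comparisons: 4


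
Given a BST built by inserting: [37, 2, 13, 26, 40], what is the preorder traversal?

Tree insertion order: [37, 2, 13, 26, 40]
Tree (level-order array): [37, 2, 40, None, 13, None, None, None, 26]
Preorder traversal: [37, 2, 13, 26, 40]


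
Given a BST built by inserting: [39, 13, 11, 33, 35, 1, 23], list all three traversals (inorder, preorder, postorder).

Tree insertion order: [39, 13, 11, 33, 35, 1, 23]
Tree (level-order array): [39, 13, None, 11, 33, 1, None, 23, 35]
Inorder (L, root, R): [1, 11, 13, 23, 33, 35, 39]
Preorder (root, L, R): [39, 13, 11, 1, 33, 23, 35]
Postorder (L, R, root): [1, 11, 23, 35, 33, 13, 39]


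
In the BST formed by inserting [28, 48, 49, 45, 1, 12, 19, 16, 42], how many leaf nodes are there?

Tree built from: [28, 48, 49, 45, 1, 12, 19, 16, 42]
Tree (level-order array): [28, 1, 48, None, 12, 45, 49, None, 19, 42, None, None, None, 16]
Rule: A leaf has 0 children.
Per-node child counts:
  node 28: 2 child(ren)
  node 1: 1 child(ren)
  node 12: 1 child(ren)
  node 19: 1 child(ren)
  node 16: 0 child(ren)
  node 48: 2 child(ren)
  node 45: 1 child(ren)
  node 42: 0 child(ren)
  node 49: 0 child(ren)
Matching nodes: [16, 42, 49]
Count of leaf nodes: 3


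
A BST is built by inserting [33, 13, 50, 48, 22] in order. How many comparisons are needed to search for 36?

Search path for 36: 33 -> 50 -> 48
Found: False
Comparisons: 3


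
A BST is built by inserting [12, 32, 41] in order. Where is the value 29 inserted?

Starting tree (level order): [12, None, 32, None, 41]
Insertion path: 12 -> 32
Result: insert 29 as left child of 32
Final tree (level order): [12, None, 32, 29, 41]


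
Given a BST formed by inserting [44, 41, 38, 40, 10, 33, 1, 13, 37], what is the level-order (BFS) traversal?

Tree insertion order: [44, 41, 38, 40, 10, 33, 1, 13, 37]
Tree (level-order array): [44, 41, None, 38, None, 10, 40, 1, 33, None, None, None, None, 13, 37]
BFS from the root, enqueuing left then right child of each popped node:
  queue [44] -> pop 44, enqueue [41], visited so far: [44]
  queue [41] -> pop 41, enqueue [38], visited so far: [44, 41]
  queue [38] -> pop 38, enqueue [10, 40], visited so far: [44, 41, 38]
  queue [10, 40] -> pop 10, enqueue [1, 33], visited so far: [44, 41, 38, 10]
  queue [40, 1, 33] -> pop 40, enqueue [none], visited so far: [44, 41, 38, 10, 40]
  queue [1, 33] -> pop 1, enqueue [none], visited so far: [44, 41, 38, 10, 40, 1]
  queue [33] -> pop 33, enqueue [13, 37], visited so far: [44, 41, 38, 10, 40, 1, 33]
  queue [13, 37] -> pop 13, enqueue [none], visited so far: [44, 41, 38, 10, 40, 1, 33, 13]
  queue [37] -> pop 37, enqueue [none], visited so far: [44, 41, 38, 10, 40, 1, 33, 13, 37]
Result: [44, 41, 38, 10, 40, 1, 33, 13, 37]


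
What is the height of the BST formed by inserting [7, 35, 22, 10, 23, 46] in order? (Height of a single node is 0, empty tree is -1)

Insertion order: [7, 35, 22, 10, 23, 46]
Tree (level-order array): [7, None, 35, 22, 46, 10, 23]
Compute height bottom-up (empty subtree = -1):
  height(10) = 1 + max(-1, -1) = 0
  height(23) = 1 + max(-1, -1) = 0
  height(22) = 1 + max(0, 0) = 1
  height(46) = 1 + max(-1, -1) = 0
  height(35) = 1 + max(1, 0) = 2
  height(7) = 1 + max(-1, 2) = 3
Height = 3


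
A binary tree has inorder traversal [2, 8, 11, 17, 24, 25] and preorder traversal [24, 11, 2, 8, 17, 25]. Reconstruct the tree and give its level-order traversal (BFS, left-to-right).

Inorder:  [2, 8, 11, 17, 24, 25]
Preorder: [24, 11, 2, 8, 17, 25]
Algorithm: preorder visits root first, so consume preorder in order;
for each root, split the current inorder slice at that value into
left-subtree inorder and right-subtree inorder, then recurse.
Recursive splits:
  root=24; inorder splits into left=[2, 8, 11, 17], right=[25]
  root=11; inorder splits into left=[2, 8], right=[17]
  root=2; inorder splits into left=[], right=[8]
  root=8; inorder splits into left=[], right=[]
  root=17; inorder splits into left=[], right=[]
  root=25; inorder splits into left=[], right=[]
Reconstructed level-order: [24, 11, 25, 2, 17, 8]


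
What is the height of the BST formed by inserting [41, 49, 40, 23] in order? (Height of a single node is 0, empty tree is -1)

Insertion order: [41, 49, 40, 23]
Tree (level-order array): [41, 40, 49, 23]
Compute height bottom-up (empty subtree = -1):
  height(23) = 1 + max(-1, -1) = 0
  height(40) = 1 + max(0, -1) = 1
  height(49) = 1 + max(-1, -1) = 0
  height(41) = 1 + max(1, 0) = 2
Height = 2


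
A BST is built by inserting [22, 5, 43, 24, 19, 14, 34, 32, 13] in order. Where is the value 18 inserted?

Starting tree (level order): [22, 5, 43, None, 19, 24, None, 14, None, None, 34, 13, None, 32]
Insertion path: 22 -> 5 -> 19 -> 14
Result: insert 18 as right child of 14
Final tree (level order): [22, 5, 43, None, 19, 24, None, 14, None, None, 34, 13, 18, 32]


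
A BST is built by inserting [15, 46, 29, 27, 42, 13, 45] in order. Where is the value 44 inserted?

Starting tree (level order): [15, 13, 46, None, None, 29, None, 27, 42, None, None, None, 45]
Insertion path: 15 -> 46 -> 29 -> 42 -> 45
Result: insert 44 as left child of 45
Final tree (level order): [15, 13, 46, None, None, 29, None, 27, 42, None, None, None, 45, 44]


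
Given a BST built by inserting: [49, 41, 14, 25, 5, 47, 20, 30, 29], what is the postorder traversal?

Tree insertion order: [49, 41, 14, 25, 5, 47, 20, 30, 29]
Tree (level-order array): [49, 41, None, 14, 47, 5, 25, None, None, None, None, 20, 30, None, None, 29]
Postorder traversal: [5, 20, 29, 30, 25, 14, 47, 41, 49]


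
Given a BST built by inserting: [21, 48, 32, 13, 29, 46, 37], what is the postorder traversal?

Tree insertion order: [21, 48, 32, 13, 29, 46, 37]
Tree (level-order array): [21, 13, 48, None, None, 32, None, 29, 46, None, None, 37]
Postorder traversal: [13, 29, 37, 46, 32, 48, 21]


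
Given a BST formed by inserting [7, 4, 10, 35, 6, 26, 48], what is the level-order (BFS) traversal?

Tree insertion order: [7, 4, 10, 35, 6, 26, 48]
Tree (level-order array): [7, 4, 10, None, 6, None, 35, None, None, 26, 48]
BFS from the root, enqueuing left then right child of each popped node:
  queue [7] -> pop 7, enqueue [4, 10], visited so far: [7]
  queue [4, 10] -> pop 4, enqueue [6], visited so far: [7, 4]
  queue [10, 6] -> pop 10, enqueue [35], visited so far: [7, 4, 10]
  queue [6, 35] -> pop 6, enqueue [none], visited so far: [7, 4, 10, 6]
  queue [35] -> pop 35, enqueue [26, 48], visited so far: [7, 4, 10, 6, 35]
  queue [26, 48] -> pop 26, enqueue [none], visited so far: [7, 4, 10, 6, 35, 26]
  queue [48] -> pop 48, enqueue [none], visited so far: [7, 4, 10, 6, 35, 26, 48]
Result: [7, 4, 10, 6, 35, 26, 48]


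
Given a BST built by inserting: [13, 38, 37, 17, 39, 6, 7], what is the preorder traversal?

Tree insertion order: [13, 38, 37, 17, 39, 6, 7]
Tree (level-order array): [13, 6, 38, None, 7, 37, 39, None, None, 17]
Preorder traversal: [13, 6, 7, 38, 37, 17, 39]


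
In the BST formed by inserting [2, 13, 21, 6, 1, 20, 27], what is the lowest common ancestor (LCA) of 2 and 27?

Tree insertion order: [2, 13, 21, 6, 1, 20, 27]
Tree (level-order array): [2, 1, 13, None, None, 6, 21, None, None, 20, 27]
In a BST, the LCA of p=2, q=27 is the first node v on the
root-to-leaf path with p <= v <= q (go left if both < v, right if both > v).
Walk from root:
  at 2: 2 <= 2 <= 27, this is the LCA
LCA = 2


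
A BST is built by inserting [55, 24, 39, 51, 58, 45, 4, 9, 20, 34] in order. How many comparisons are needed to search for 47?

Search path for 47: 55 -> 24 -> 39 -> 51 -> 45
Found: False
Comparisons: 5


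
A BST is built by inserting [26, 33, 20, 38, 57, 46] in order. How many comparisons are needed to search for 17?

Search path for 17: 26 -> 20
Found: False
Comparisons: 2


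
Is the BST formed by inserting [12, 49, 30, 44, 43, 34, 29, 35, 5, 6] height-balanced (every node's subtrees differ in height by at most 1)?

Tree (level-order array): [12, 5, 49, None, 6, 30, None, None, None, 29, 44, None, None, 43, None, 34, None, None, 35]
Definition: a tree is height-balanced if, at every node, |h(left) - h(right)| <= 1 (empty subtree has height -1).
Bottom-up per-node check:
  node 6: h_left=-1, h_right=-1, diff=0 [OK], height=0
  node 5: h_left=-1, h_right=0, diff=1 [OK], height=1
  node 29: h_left=-1, h_right=-1, diff=0 [OK], height=0
  node 35: h_left=-1, h_right=-1, diff=0 [OK], height=0
  node 34: h_left=-1, h_right=0, diff=1 [OK], height=1
  node 43: h_left=1, h_right=-1, diff=2 [FAIL (|1--1|=2 > 1)], height=2
  node 44: h_left=2, h_right=-1, diff=3 [FAIL (|2--1|=3 > 1)], height=3
  node 30: h_left=0, h_right=3, diff=3 [FAIL (|0-3|=3 > 1)], height=4
  node 49: h_left=4, h_right=-1, diff=5 [FAIL (|4--1|=5 > 1)], height=5
  node 12: h_left=1, h_right=5, diff=4 [FAIL (|1-5|=4 > 1)], height=6
Node 43 violates the condition: |1 - -1| = 2 > 1.
Result: Not balanced


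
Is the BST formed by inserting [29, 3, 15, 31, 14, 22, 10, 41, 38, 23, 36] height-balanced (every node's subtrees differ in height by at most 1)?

Tree (level-order array): [29, 3, 31, None, 15, None, 41, 14, 22, 38, None, 10, None, None, 23, 36]
Definition: a tree is height-balanced if, at every node, |h(left) - h(right)| <= 1 (empty subtree has height -1).
Bottom-up per-node check:
  node 10: h_left=-1, h_right=-1, diff=0 [OK], height=0
  node 14: h_left=0, h_right=-1, diff=1 [OK], height=1
  node 23: h_left=-1, h_right=-1, diff=0 [OK], height=0
  node 22: h_left=-1, h_right=0, diff=1 [OK], height=1
  node 15: h_left=1, h_right=1, diff=0 [OK], height=2
  node 3: h_left=-1, h_right=2, diff=3 [FAIL (|-1-2|=3 > 1)], height=3
  node 36: h_left=-1, h_right=-1, diff=0 [OK], height=0
  node 38: h_left=0, h_right=-1, diff=1 [OK], height=1
  node 41: h_left=1, h_right=-1, diff=2 [FAIL (|1--1|=2 > 1)], height=2
  node 31: h_left=-1, h_right=2, diff=3 [FAIL (|-1-2|=3 > 1)], height=3
  node 29: h_left=3, h_right=3, diff=0 [OK], height=4
Node 3 violates the condition: |-1 - 2| = 3 > 1.
Result: Not balanced
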